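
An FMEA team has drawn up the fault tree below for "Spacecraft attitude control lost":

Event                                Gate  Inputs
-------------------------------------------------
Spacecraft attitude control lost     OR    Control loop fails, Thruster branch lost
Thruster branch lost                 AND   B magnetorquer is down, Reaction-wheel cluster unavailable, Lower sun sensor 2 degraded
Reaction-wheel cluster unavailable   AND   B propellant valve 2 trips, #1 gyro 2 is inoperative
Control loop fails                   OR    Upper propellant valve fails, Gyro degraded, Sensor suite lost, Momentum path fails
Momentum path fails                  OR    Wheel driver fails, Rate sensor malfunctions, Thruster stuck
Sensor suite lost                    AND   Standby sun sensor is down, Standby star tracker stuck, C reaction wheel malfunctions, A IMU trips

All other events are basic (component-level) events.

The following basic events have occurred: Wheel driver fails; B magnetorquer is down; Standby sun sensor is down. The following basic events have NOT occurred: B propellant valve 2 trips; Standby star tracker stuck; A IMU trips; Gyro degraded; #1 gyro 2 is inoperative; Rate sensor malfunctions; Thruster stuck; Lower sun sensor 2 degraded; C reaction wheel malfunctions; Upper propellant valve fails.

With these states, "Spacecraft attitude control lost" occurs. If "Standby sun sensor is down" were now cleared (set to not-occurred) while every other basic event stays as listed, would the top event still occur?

Yes

Counterfactual: set "Standby sun sensor is down" to not occurred.
Sensor suite lost [AND]: Standby sun sensor is down=not, Standby star tracker stuck=not, C reaction wheel malfunctions=not, A IMU trips=not → not all inputs occur → does not occur.
Momentum path fails [OR]: Wheel driver fails=occurs, Rate sensor malfunctions=not, Thruster stuck=not → at least one input occurs → occurs.
Control loop fails [OR]: Upper propellant valve fails=not, Gyro degraded=not, Sensor suite lost=not, Momentum path fails=occurs → at least one input occurs → occurs.
Reaction-wheel cluster unavailable [AND]: B propellant valve 2 trips=not, #1 gyro 2 is inoperative=not → not all inputs occur → does not occur.
Thruster branch lost [AND]: B magnetorquer is down=occurs, Reaction-wheel cluster unavailable=not, Lower sun sensor 2 degraded=not → not all inputs occur → does not occur.
Spacecraft attitude control lost [OR]: Control loop fails=occurs, Thruster branch lost=not → at least one input occurs → occurs.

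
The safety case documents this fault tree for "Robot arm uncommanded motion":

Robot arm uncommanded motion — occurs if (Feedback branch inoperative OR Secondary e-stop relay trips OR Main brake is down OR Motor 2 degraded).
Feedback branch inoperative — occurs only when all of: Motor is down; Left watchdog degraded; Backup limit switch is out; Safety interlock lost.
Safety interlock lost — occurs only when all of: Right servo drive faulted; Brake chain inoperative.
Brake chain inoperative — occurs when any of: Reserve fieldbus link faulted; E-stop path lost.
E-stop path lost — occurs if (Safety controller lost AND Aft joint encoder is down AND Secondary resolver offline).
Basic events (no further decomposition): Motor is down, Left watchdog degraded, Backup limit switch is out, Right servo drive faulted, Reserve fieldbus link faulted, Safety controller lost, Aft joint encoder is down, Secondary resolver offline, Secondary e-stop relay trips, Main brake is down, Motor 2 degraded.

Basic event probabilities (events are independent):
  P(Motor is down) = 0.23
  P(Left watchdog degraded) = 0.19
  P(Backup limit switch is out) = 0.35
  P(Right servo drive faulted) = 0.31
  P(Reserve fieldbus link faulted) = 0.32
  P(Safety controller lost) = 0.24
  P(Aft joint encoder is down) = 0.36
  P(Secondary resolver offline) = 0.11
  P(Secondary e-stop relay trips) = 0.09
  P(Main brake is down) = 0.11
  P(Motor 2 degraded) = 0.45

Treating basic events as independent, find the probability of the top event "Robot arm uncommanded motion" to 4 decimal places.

0.5552

P(E-stop path lost) [AND] = 0.24 × 0.36 × 0.11 = 0.009504
P(Brake chain inoperative) [OR] = 1 − (1−0.32) × (1−0.009504) = 0.326463
P(Safety interlock lost) [AND] = 0.31 × 0.326463 = 0.101204
P(Feedback branch inoperative) [AND] = 0.23 × 0.19 × 0.35 × 0.101204 = 0.001548
P(Robot arm uncommanded motion) [OR] = 1 − (1−0.001548) × (1−0.09) × (1−0.11) × (1−0.45) = 0.555245
Rounded to 4 decimal places: P(Robot arm uncommanded motion) ≈ 0.5552.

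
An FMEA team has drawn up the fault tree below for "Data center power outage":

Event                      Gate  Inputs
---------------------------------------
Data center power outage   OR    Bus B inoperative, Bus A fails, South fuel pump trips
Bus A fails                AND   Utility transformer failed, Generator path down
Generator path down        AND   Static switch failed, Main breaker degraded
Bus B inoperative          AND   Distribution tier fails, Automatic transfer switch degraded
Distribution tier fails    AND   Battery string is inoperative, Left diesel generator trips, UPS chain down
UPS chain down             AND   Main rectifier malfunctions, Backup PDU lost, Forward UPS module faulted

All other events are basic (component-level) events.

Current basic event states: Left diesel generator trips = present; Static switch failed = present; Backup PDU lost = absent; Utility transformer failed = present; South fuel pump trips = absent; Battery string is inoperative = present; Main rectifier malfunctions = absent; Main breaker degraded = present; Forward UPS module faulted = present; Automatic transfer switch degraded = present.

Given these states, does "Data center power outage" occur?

UPS chain down [AND]: Main rectifier malfunctions=not, Backup PDU lost=not, Forward UPS module faulted=occurs → not all inputs occur → does not occur.
Distribution tier fails [AND]: Battery string is inoperative=occurs, Left diesel generator trips=occurs, UPS chain down=not → not all inputs occur → does not occur.
Bus B inoperative [AND]: Distribution tier fails=not, Automatic transfer switch degraded=occurs → not all inputs occur → does not occur.
Generator path down [AND]: Static switch failed=occurs, Main breaker degraded=occurs → all inputs occur → occurs.
Bus A fails [AND]: Utility transformer failed=occurs, Generator path down=occurs → all inputs occur → occurs.
Data center power outage [OR]: Bus B inoperative=not, Bus A fails=occurs, South fuel pump trips=not → at least one input occurs → occurs.

Yes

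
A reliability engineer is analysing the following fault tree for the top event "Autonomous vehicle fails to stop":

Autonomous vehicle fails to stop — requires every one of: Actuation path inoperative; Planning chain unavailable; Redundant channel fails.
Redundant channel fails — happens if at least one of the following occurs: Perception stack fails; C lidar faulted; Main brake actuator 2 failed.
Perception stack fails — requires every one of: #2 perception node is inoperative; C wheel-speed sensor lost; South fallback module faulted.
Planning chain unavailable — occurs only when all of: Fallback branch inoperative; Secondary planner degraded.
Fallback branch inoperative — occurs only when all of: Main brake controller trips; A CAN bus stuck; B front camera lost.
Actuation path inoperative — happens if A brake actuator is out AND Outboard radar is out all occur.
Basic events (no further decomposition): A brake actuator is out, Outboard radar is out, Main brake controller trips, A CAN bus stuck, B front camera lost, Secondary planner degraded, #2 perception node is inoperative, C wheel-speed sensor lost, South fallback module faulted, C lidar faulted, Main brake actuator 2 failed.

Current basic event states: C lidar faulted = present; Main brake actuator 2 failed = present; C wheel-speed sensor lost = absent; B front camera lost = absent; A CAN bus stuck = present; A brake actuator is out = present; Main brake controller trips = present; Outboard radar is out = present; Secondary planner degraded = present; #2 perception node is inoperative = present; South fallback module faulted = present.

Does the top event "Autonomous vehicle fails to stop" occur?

No

Actuation path inoperative [AND]: A brake actuator is out=occurs, Outboard radar is out=occurs → all inputs occur → occurs.
Fallback branch inoperative [AND]: Main brake controller trips=occurs, A CAN bus stuck=occurs, B front camera lost=not → not all inputs occur → does not occur.
Planning chain unavailable [AND]: Fallback branch inoperative=not, Secondary planner degraded=occurs → not all inputs occur → does not occur.
Perception stack fails [AND]: #2 perception node is inoperative=occurs, C wheel-speed sensor lost=not, South fallback module faulted=occurs → not all inputs occur → does not occur.
Redundant channel fails [OR]: Perception stack fails=not, C lidar faulted=occurs, Main brake actuator 2 failed=occurs → at least one input occurs → occurs.
Autonomous vehicle fails to stop [AND]: Actuation path inoperative=occurs, Planning chain unavailable=not, Redundant channel fails=occurs → not all inputs occur → does not occur.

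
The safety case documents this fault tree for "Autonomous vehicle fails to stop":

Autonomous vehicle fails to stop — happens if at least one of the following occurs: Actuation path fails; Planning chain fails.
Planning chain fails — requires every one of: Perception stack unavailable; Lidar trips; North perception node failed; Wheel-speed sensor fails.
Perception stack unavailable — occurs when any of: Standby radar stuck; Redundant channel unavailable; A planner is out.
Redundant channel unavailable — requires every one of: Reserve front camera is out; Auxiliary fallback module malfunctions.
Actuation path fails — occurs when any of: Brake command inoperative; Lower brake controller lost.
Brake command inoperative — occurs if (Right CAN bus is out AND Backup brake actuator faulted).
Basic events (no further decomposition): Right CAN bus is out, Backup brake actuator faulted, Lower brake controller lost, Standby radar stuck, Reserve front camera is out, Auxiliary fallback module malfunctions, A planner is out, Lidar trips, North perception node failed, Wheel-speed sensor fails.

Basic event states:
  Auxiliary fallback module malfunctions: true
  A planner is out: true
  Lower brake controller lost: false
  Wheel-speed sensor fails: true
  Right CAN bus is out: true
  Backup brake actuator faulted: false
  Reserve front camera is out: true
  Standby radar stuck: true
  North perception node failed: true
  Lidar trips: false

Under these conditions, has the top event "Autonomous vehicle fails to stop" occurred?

No

Brake command inoperative [AND]: Right CAN bus is out=occurs, Backup brake actuator faulted=not → not all inputs occur → does not occur.
Actuation path fails [OR]: Brake command inoperative=not, Lower brake controller lost=not → no input occurs → does not occur.
Redundant channel unavailable [AND]: Reserve front camera is out=occurs, Auxiliary fallback module malfunctions=occurs → all inputs occur → occurs.
Perception stack unavailable [OR]: Standby radar stuck=occurs, Redundant channel unavailable=occurs, A planner is out=occurs → at least one input occurs → occurs.
Planning chain fails [AND]: Perception stack unavailable=occurs, Lidar trips=not, North perception node failed=occurs, Wheel-speed sensor fails=occurs → not all inputs occur → does not occur.
Autonomous vehicle fails to stop [OR]: Actuation path fails=not, Planning chain fails=not → no input occurs → does not occur.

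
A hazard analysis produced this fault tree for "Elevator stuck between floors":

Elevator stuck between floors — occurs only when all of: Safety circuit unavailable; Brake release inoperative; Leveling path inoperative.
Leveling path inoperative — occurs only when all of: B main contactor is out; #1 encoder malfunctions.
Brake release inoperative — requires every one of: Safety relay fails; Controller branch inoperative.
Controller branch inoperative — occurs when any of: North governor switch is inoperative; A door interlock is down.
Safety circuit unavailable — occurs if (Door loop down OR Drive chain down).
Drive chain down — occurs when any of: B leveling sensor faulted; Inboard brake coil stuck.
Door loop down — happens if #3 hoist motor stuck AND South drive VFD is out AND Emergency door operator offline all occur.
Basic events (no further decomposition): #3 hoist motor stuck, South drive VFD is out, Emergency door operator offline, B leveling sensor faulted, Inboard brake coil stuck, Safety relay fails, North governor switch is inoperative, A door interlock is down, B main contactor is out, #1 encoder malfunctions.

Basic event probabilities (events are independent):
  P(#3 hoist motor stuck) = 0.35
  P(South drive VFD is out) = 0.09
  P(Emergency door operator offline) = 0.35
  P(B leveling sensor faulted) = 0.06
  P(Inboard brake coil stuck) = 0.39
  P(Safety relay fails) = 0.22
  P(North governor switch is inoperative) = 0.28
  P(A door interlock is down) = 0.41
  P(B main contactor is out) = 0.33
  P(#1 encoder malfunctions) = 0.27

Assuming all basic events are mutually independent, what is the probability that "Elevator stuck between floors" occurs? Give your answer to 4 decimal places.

P(Door loop down) [AND] = 0.35 × 0.09 × 0.35 = 0.011025
P(Drive chain down) [OR] = 1 − (1−0.06) × (1−0.39) = 0.426600
P(Safety circuit unavailable) [OR] = 1 − (1−0.011025) × (1−0.426600) = 0.432922
P(Controller branch inoperative) [OR] = 1 − (1−0.28) × (1−0.41) = 0.575200
P(Brake release inoperative) [AND] = 0.22 × 0.575200 = 0.126544
P(Leveling path inoperative) [AND] = 0.33 × 0.27 = 0.089100
P(Elevator stuck between floors) [AND] = 0.432922 × 0.126544 × 0.089100 = 0.004881
Rounded to 4 decimal places: P(Elevator stuck between floors) ≈ 0.0049.

0.0049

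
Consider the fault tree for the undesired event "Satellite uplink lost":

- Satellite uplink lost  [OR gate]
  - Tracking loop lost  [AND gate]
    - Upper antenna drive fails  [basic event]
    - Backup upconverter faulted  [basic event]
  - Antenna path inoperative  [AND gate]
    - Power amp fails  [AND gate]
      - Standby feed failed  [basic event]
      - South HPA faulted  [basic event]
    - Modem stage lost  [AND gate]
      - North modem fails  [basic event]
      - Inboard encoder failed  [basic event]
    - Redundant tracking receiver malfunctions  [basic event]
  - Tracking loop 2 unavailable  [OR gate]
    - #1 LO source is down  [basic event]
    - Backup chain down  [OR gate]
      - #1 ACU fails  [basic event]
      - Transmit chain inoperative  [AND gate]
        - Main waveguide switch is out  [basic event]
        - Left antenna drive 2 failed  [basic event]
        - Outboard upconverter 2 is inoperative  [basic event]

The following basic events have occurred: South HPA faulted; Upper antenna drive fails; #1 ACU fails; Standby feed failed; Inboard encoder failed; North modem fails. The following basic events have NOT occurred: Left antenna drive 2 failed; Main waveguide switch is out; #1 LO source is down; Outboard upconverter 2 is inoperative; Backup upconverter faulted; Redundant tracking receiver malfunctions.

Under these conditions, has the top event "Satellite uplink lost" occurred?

Yes

Tracking loop lost [AND]: Upper antenna drive fails=occurs, Backup upconverter faulted=not → not all inputs occur → does not occur.
Power amp fails [AND]: Standby feed failed=occurs, South HPA faulted=occurs → all inputs occur → occurs.
Modem stage lost [AND]: North modem fails=occurs, Inboard encoder failed=occurs → all inputs occur → occurs.
Antenna path inoperative [AND]: Power amp fails=occurs, Modem stage lost=occurs, Redundant tracking receiver malfunctions=not → not all inputs occur → does not occur.
Transmit chain inoperative [AND]: Main waveguide switch is out=not, Left antenna drive 2 failed=not, Outboard upconverter 2 is inoperative=not → not all inputs occur → does not occur.
Backup chain down [OR]: #1 ACU fails=occurs, Transmit chain inoperative=not → at least one input occurs → occurs.
Tracking loop 2 unavailable [OR]: #1 LO source is down=not, Backup chain down=occurs → at least one input occurs → occurs.
Satellite uplink lost [OR]: Tracking loop lost=not, Antenna path inoperative=not, Tracking loop 2 unavailable=occurs → at least one input occurs → occurs.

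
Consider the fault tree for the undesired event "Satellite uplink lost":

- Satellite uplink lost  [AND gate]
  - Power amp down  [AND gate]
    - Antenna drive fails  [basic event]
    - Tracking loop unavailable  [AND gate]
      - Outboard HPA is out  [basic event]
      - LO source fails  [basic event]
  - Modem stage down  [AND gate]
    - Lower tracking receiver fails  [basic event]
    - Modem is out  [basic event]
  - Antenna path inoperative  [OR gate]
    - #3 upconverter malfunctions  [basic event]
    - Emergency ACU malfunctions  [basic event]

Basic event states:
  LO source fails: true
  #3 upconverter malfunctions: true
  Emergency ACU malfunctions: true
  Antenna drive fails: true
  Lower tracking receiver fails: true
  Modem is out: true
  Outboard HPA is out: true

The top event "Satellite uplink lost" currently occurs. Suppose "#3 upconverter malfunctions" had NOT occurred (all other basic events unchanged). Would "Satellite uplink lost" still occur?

Counterfactual: set "#3 upconverter malfunctions" to not occurred.
Tracking loop unavailable [AND]: Outboard HPA is out=occurs, LO source fails=occurs → all inputs occur → occurs.
Power amp down [AND]: Antenna drive fails=occurs, Tracking loop unavailable=occurs → all inputs occur → occurs.
Modem stage down [AND]: Lower tracking receiver fails=occurs, Modem is out=occurs → all inputs occur → occurs.
Antenna path inoperative [OR]: #3 upconverter malfunctions=not, Emergency ACU malfunctions=occurs → at least one input occurs → occurs.
Satellite uplink lost [AND]: Power amp down=occurs, Modem stage down=occurs, Antenna path inoperative=occurs → all inputs occur → occurs.

Yes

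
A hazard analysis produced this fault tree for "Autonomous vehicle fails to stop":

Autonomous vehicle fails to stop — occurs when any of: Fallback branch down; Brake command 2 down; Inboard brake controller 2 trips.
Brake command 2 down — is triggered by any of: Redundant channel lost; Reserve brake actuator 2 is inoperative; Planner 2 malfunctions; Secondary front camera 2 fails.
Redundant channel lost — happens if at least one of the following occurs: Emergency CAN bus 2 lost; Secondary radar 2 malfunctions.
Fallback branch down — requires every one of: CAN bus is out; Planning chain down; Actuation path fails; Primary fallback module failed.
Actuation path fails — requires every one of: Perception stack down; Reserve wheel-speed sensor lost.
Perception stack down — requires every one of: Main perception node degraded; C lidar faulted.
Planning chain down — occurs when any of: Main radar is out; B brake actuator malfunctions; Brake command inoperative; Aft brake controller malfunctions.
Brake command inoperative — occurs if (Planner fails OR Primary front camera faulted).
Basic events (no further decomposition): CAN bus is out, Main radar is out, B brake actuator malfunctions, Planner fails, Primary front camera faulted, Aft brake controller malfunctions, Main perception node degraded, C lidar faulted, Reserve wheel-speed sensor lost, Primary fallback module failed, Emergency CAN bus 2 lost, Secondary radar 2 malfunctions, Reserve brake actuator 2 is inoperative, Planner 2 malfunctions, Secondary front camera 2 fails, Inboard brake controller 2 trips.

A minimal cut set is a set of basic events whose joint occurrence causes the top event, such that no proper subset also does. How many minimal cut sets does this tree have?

11

Brake command inoperative [OR]: union of children's cut sets → 2 cut set(s).
Planning chain down [OR]: union of children's cut sets → 5 cut set(s).
Perception stack down [AND]: one cut set from each child combined → 1 × 1 = 1 cut set(s).
Actuation path fails [AND]: one cut set from each child combined → 1 × 1 = 1 cut set(s).
Fallback branch down [AND]: one cut set from each child combined → 1 × 5 × 1 × 1 = 5 cut set(s).
Redundant channel lost [OR]: union of children's cut sets → 2 cut set(s).
Brake command 2 down [OR]: union of children's cut sets → 5 cut set(s).
Autonomous vehicle fails to stop [OR]: union of children's cut sets → 11 cut set(s).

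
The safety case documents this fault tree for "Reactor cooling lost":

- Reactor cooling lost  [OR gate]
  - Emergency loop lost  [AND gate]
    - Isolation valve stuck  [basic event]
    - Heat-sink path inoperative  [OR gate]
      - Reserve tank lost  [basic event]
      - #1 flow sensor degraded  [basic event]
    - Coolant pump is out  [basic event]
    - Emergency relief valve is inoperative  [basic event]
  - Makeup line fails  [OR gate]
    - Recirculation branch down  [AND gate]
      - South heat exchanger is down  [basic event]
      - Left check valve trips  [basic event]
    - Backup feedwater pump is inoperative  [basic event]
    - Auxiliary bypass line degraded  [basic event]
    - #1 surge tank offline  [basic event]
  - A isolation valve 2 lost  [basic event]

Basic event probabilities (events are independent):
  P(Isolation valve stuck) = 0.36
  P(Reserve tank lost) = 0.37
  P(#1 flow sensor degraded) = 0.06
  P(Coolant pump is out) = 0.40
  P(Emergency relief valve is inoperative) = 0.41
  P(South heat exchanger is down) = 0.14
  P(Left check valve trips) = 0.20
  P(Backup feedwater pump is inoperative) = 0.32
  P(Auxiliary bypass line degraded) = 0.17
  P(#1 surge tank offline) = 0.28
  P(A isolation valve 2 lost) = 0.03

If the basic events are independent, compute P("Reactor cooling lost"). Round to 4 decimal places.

0.6261

P(Heat-sink path inoperative) [OR] = 1 − (1−0.37) × (1−0.06) = 0.407800
P(Emergency loop lost) [AND] = 0.36 × 0.407800 × 0.40 × 0.41 = 0.024077
P(Recirculation branch down) [AND] = 0.14 × 0.20 = 0.028000
P(Makeup line fails) [OR] = 1 − (1−0.028000) × (1−0.32) × (1−0.17) × (1−0.28) = 0.605010
P(Reactor cooling lost) [OR] = 1 − (1−0.024077) × (1−0.605010) × (1−0.03) = 0.626085
Rounded to 4 decimal places: P(Reactor cooling lost) ≈ 0.6261.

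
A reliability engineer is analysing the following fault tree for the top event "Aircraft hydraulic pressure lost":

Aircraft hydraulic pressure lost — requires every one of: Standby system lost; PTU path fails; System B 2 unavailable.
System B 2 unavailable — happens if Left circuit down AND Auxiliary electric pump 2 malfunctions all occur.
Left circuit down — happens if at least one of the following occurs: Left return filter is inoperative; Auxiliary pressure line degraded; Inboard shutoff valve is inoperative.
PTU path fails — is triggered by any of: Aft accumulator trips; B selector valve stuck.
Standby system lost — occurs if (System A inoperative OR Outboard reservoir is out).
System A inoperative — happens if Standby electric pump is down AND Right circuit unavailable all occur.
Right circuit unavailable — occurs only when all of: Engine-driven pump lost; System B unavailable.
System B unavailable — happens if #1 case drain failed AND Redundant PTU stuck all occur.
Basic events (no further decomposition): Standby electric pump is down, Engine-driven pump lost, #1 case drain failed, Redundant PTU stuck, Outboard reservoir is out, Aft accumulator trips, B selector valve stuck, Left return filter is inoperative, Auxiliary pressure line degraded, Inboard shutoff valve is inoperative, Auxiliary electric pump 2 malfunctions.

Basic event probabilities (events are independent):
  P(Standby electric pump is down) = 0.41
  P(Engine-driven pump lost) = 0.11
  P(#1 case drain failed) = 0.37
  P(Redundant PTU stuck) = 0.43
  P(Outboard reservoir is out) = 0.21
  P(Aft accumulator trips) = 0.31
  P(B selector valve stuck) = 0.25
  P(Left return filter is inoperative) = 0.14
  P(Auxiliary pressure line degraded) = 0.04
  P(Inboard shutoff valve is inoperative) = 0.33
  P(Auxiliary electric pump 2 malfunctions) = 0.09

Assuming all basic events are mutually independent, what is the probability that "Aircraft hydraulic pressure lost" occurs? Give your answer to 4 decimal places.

0.0042

P(System B unavailable) [AND] = 0.37 × 0.43 = 0.159100
P(Right circuit unavailable) [AND] = 0.11 × 0.159100 = 0.017501
P(System A inoperative) [AND] = 0.41 × 0.017501 = 0.007175
P(Standby system lost) [OR] = 1 − (1−0.007175) × (1−0.21) = 0.215668
P(PTU path fails) [OR] = 1 − (1−0.31) × (1−0.25) = 0.482500
P(Left circuit down) [OR] = 1 − (1−0.14) × (1−0.04) × (1−0.33) = 0.446848
P(System B 2 unavailable) [AND] = 0.446848 × 0.09 = 0.040216
P(Aircraft hydraulic pressure lost) [AND] = 0.215668 × 0.482500 × 0.040216 = 0.004185
Rounded to 4 decimal places: P(Aircraft hydraulic pressure lost) ≈ 0.0042.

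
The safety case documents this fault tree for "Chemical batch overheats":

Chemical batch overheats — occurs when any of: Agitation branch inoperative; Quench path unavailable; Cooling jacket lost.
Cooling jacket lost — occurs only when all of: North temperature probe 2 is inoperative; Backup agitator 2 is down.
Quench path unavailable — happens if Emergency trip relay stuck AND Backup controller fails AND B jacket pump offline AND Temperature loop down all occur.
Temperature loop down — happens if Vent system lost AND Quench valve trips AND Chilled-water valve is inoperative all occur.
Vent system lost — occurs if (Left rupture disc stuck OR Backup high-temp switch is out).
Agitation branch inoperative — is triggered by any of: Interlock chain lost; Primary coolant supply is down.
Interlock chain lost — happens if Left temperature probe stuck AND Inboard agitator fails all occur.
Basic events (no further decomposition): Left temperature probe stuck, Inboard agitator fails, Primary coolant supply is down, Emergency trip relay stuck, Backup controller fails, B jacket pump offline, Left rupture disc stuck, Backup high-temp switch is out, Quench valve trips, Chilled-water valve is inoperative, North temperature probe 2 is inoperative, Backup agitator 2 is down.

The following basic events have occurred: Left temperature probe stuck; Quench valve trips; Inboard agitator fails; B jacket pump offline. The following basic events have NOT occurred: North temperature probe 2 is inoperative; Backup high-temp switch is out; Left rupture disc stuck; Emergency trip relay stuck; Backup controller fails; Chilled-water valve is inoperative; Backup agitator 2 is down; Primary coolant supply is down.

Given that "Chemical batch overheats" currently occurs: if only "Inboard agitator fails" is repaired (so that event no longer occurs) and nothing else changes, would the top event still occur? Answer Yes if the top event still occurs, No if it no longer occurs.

Counterfactual: set "Inboard agitator fails" to not occurred.
Interlock chain lost [AND]: Left temperature probe stuck=occurs, Inboard agitator fails=not → not all inputs occur → does not occur.
Agitation branch inoperative [OR]: Interlock chain lost=not, Primary coolant supply is down=not → no input occurs → does not occur.
Vent system lost [OR]: Left rupture disc stuck=not, Backup high-temp switch is out=not → no input occurs → does not occur.
Temperature loop down [AND]: Vent system lost=not, Quench valve trips=occurs, Chilled-water valve is inoperative=not → not all inputs occur → does not occur.
Quench path unavailable [AND]: Emergency trip relay stuck=not, Backup controller fails=not, B jacket pump offline=occurs, Temperature loop down=not → not all inputs occur → does not occur.
Cooling jacket lost [AND]: North temperature probe 2 is inoperative=not, Backup agitator 2 is down=not → not all inputs occur → does not occur.
Chemical batch overheats [OR]: Agitation branch inoperative=not, Quench path unavailable=not, Cooling jacket lost=not → no input occurs → does not occur.

No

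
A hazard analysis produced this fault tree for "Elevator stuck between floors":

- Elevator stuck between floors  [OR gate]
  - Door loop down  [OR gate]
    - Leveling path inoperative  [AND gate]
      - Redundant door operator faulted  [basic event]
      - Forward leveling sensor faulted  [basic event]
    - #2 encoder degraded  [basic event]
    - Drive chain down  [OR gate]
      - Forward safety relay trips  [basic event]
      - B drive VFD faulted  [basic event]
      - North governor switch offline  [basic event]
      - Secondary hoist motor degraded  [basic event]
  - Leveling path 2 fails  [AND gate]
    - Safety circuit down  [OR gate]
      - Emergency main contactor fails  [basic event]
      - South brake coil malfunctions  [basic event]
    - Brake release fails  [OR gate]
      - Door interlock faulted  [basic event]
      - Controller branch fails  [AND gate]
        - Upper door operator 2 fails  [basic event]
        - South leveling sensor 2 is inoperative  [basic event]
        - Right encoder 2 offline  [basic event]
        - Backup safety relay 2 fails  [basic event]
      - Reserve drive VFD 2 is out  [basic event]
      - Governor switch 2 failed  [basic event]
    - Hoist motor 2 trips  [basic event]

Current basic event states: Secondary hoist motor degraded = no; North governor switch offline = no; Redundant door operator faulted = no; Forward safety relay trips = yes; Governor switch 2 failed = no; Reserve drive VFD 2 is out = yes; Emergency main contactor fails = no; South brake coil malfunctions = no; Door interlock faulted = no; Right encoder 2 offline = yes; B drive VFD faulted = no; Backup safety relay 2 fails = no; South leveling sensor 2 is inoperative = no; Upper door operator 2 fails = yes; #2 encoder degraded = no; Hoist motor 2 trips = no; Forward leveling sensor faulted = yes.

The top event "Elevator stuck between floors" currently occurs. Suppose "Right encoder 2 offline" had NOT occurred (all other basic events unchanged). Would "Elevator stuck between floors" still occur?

Counterfactual: set "Right encoder 2 offline" to not occurred.
Leveling path inoperative [AND]: Redundant door operator faulted=not, Forward leveling sensor faulted=occurs → not all inputs occur → does not occur.
Drive chain down [OR]: Forward safety relay trips=occurs, B drive VFD faulted=not, North governor switch offline=not, Secondary hoist motor degraded=not → at least one input occurs → occurs.
Door loop down [OR]: Leveling path inoperative=not, #2 encoder degraded=not, Drive chain down=occurs → at least one input occurs → occurs.
Safety circuit down [OR]: Emergency main contactor fails=not, South brake coil malfunctions=not → no input occurs → does not occur.
Controller branch fails [AND]: Upper door operator 2 fails=occurs, South leveling sensor 2 is inoperative=not, Right encoder 2 offline=not, Backup safety relay 2 fails=not → not all inputs occur → does not occur.
Brake release fails [OR]: Door interlock faulted=not, Controller branch fails=not, Reserve drive VFD 2 is out=occurs, Governor switch 2 failed=not → at least one input occurs → occurs.
Leveling path 2 fails [AND]: Safety circuit down=not, Brake release fails=occurs, Hoist motor 2 trips=not → not all inputs occur → does not occur.
Elevator stuck between floors [OR]: Door loop down=occurs, Leveling path 2 fails=not → at least one input occurs → occurs.

Yes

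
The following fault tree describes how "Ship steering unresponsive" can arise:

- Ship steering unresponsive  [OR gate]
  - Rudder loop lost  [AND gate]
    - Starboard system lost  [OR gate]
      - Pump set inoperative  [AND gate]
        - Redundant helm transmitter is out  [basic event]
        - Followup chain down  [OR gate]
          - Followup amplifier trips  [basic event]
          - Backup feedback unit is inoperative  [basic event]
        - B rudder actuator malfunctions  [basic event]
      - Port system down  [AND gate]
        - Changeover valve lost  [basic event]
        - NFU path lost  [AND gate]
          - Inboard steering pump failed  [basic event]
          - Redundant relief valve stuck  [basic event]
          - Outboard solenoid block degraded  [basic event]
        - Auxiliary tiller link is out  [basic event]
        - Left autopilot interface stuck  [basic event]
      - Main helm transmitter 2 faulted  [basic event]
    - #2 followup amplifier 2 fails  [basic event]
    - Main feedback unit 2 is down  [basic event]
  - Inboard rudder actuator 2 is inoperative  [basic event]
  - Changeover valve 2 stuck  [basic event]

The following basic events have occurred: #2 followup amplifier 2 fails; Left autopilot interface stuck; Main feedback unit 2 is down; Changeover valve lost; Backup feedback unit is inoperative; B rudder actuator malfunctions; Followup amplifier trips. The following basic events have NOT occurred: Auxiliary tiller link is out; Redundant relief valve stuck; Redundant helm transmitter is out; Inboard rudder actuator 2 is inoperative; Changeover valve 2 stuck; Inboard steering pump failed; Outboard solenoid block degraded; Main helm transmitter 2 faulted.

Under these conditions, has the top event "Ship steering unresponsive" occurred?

Followup chain down [OR]: Followup amplifier trips=occurs, Backup feedback unit is inoperative=occurs → at least one input occurs → occurs.
Pump set inoperative [AND]: Redundant helm transmitter is out=not, Followup chain down=occurs, B rudder actuator malfunctions=occurs → not all inputs occur → does not occur.
NFU path lost [AND]: Inboard steering pump failed=not, Redundant relief valve stuck=not, Outboard solenoid block degraded=not → not all inputs occur → does not occur.
Port system down [AND]: Changeover valve lost=occurs, NFU path lost=not, Auxiliary tiller link is out=not, Left autopilot interface stuck=occurs → not all inputs occur → does not occur.
Starboard system lost [OR]: Pump set inoperative=not, Port system down=not, Main helm transmitter 2 faulted=not → no input occurs → does not occur.
Rudder loop lost [AND]: Starboard system lost=not, #2 followup amplifier 2 fails=occurs, Main feedback unit 2 is down=occurs → not all inputs occur → does not occur.
Ship steering unresponsive [OR]: Rudder loop lost=not, Inboard rudder actuator 2 is inoperative=not, Changeover valve 2 stuck=not → no input occurs → does not occur.

No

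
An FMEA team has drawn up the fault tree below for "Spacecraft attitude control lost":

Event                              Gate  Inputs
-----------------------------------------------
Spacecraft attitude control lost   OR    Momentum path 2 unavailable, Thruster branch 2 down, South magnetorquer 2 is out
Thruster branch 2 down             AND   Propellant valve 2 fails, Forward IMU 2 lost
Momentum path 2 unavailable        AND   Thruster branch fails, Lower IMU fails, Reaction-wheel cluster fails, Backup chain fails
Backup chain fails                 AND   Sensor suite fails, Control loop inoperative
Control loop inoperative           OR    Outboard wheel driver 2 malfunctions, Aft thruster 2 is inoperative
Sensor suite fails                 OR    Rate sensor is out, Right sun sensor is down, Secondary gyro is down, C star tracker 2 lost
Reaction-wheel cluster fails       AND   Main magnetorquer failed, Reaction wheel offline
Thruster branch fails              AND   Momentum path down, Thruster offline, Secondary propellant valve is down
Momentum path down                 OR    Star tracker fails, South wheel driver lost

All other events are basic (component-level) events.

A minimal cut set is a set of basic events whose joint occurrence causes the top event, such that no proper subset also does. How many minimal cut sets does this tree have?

18

Momentum path down [OR]: union of children's cut sets → 2 cut set(s).
Thruster branch fails [AND]: one cut set from each child combined → 2 × 1 × 1 = 2 cut set(s).
Reaction-wheel cluster fails [AND]: one cut set from each child combined → 1 × 1 = 1 cut set(s).
Sensor suite fails [OR]: union of children's cut sets → 4 cut set(s).
Control loop inoperative [OR]: union of children's cut sets → 2 cut set(s).
Backup chain fails [AND]: one cut set from each child combined → 4 × 2 = 8 cut set(s).
Momentum path 2 unavailable [AND]: one cut set from each child combined → 2 × 1 × 1 × 8 = 16 cut set(s).
Thruster branch 2 down [AND]: one cut set from each child combined → 1 × 1 = 1 cut set(s).
Spacecraft attitude control lost [OR]: union of children's cut sets → 18 cut set(s).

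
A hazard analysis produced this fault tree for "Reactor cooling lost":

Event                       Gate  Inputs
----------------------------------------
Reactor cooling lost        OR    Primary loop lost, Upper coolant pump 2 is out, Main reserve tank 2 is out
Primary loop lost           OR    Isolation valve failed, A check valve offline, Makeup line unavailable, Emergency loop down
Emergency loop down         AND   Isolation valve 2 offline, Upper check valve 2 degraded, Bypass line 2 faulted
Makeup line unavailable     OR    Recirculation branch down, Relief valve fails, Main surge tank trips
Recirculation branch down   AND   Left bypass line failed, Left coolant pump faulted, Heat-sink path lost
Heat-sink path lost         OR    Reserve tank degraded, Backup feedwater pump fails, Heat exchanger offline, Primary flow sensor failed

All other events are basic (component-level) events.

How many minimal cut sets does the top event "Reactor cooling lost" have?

Heat-sink path lost [OR]: union of children's cut sets → 4 cut set(s).
Recirculation branch down [AND]: one cut set from each child combined → 1 × 1 × 4 = 4 cut set(s).
Makeup line unavailable [OR]: union of children's cut sets → 6 cut set(s).
Emergency loop down [AND]: one cut set from each child combined → 1 × 1 × 1 = 1 cut set(s).
Primary loop lost [OR]: union of children's cut sets → 9 cut set(s).
Reactor cooling lost [OR]: union of children's cut sets → 11 cut set(s).

11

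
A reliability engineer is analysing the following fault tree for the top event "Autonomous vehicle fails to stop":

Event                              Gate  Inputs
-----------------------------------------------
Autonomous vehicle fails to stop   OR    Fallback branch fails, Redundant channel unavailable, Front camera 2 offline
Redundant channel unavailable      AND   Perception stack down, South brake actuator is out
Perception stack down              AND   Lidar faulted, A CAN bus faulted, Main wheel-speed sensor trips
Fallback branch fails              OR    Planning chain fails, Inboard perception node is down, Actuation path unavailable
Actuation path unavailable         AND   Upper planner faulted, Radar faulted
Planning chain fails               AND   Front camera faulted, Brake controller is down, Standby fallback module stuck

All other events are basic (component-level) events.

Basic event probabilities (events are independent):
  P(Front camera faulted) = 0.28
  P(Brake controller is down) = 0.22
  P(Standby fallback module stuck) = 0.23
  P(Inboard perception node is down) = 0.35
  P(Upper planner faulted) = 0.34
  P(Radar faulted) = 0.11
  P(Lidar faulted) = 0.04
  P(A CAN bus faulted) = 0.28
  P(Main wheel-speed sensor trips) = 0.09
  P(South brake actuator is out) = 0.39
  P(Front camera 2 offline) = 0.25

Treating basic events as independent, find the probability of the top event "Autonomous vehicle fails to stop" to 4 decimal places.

0.5376

P(Planning chain fails) [AND] = 0.28 × 0.22 × 0.23 = 0.014168
P(Actuation path unavailable) [AND] = 0.34 × 0.11 = 0.037400
P(Fallback branch fails) [OR] = 1 − (1−0.014168) × (1−0.35) × (1−0.037400) = 0.383175
P(Perception stack down) [AND] = 0.04 × 0.28 × 0.09 = 0.001008
P(Redundant channel unavailable) [AND] = 0.001008 × 0.39 = 0.000393
P(Autonomous vehicle fails to stop) [OR] = 1 − (1−0.383175) × (1−0.000393) × (1−0.25) = 0.537563
Rounded to 4 decimal places: P(Autonomous vehicle fails to stop) ≈ 0.5376.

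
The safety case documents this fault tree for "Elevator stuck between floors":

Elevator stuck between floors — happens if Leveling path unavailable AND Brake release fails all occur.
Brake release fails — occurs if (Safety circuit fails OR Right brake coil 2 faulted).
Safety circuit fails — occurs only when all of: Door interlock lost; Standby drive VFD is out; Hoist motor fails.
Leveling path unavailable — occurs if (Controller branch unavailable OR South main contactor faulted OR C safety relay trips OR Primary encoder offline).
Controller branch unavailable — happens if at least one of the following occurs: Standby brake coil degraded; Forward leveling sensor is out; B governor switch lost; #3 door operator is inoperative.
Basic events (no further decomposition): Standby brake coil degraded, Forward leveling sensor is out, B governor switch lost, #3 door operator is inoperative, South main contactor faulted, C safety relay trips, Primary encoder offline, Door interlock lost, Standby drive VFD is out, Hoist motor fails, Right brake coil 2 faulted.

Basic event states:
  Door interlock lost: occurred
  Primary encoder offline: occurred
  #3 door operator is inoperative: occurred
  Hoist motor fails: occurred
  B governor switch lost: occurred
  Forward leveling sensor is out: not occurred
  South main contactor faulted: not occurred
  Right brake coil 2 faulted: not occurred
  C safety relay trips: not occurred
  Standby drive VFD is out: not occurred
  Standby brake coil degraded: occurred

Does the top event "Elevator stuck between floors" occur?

No

Controller branch unavailable [OR]: Standby brake coil degraded=occurs, Forward leveling sensor is out=not, B governor switch lost=occurs, #3 door operator is inoperative=occurs → at least one input occurs → occurs.
Leveling path unavailable [OR]: Controller branch unavailable=occurs, South main contactor faulted=not, C safety relay trips=not, Primary encoder offline=occurs → at least one input occurs → occurs.
Safety circuit fails [AND]: Door interlock lost=occurs, Standby drive VFD is out=not, Hoist motor fails=occurs → not all inputs occur → does not occur.
Brake release fails [OR]: Safety circuit fails=not, Right brake coil 2 faulted=not → no input occurs → does not occur.
Elevator stuck between floors [AND]: Leveling path unavailable=occurs, Brake release fails=not → not all inputs occur → does not occur.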